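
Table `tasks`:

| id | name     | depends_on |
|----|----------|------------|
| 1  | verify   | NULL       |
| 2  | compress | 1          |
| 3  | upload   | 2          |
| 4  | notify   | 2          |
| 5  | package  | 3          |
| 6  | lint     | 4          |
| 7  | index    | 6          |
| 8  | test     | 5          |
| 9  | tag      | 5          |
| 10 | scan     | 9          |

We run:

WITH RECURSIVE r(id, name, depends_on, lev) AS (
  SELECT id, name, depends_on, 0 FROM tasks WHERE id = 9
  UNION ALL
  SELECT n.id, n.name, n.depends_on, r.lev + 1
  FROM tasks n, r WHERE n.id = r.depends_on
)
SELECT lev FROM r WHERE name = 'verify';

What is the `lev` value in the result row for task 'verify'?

Base: id=9 (tag), depends_on=5, lev 0.
Iteration 1: join on id=5 -> package (id 5, depends_on=3, lev 1).
Iteration 2: join on id=3 -> upload (id 3, depends_on=2, lev 2).
Iteration 3: join on id=2 -> compress (id 2, depends_on=1, lev 3).
Iteration 4: join on id=1 -> verify (id 1, depends_on=NULL, lev 4).
Iteration 5: depends_on is NULL; no match; recursion stops.

4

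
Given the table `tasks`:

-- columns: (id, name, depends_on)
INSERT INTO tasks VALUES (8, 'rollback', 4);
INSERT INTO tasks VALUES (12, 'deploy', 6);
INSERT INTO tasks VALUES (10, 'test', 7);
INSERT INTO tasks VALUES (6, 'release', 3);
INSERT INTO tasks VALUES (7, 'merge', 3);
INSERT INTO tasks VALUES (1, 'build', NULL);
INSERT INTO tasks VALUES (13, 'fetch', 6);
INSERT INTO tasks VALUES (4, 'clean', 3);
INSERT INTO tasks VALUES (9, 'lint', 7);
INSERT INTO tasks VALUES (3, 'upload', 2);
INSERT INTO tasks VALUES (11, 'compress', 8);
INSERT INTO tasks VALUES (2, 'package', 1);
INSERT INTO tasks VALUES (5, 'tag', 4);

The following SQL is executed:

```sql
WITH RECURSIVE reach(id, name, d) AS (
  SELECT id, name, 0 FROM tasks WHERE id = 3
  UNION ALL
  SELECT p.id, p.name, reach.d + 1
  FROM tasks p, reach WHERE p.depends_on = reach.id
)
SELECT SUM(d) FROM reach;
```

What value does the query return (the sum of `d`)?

18

Base: id=3 (upload) at d 0.
Iteration 1: rows with depends_on in {3} -> clean (id 4, d 1), release (id 6, d 1), merge (id 7, d 1).
Iteration 2: rows with depends_on in {4,6,7} -> tag (id 5, d 2), rollback (id 8, d 2), lint (id 9, d 2), test (id 10, d 2), deploy (id 12, d 2), fetch (id 13, d 2).
Iteration 3: rows with depends_on in {5,8,9,10,12,13} -> compress (id 11, d 3).
Iteration 4: no rows with depends_on in {11}; recursion stops.
SUM(d) = 0 + 1 + 1 + 1 + 2 + 2 + 2 + 2 + 2 + 2 + 3 = 18.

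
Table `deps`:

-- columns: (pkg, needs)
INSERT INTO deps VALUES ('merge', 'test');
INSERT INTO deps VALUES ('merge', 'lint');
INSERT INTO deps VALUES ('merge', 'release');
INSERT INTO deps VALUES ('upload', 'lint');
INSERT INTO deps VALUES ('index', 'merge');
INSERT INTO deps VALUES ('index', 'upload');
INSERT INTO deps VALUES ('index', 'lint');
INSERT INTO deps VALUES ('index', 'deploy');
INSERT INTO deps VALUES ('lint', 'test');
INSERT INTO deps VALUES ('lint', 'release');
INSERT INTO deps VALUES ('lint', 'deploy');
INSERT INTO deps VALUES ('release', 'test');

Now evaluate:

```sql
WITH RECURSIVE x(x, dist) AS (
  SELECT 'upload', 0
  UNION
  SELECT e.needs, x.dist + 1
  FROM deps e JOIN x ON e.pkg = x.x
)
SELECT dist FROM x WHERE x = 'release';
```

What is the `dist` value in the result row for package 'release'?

2

Base: (upload, dist=0).
Iteration 1: edges from {upload} -> (lint, dist=1).
Iteration 2: edges from {lint} -> (deploy, dist=2), (release, dist=2), (test, dist=2).
Iteration 3: edges from {deploy,release,test} -> (test, dist=3).
Iteration 4: no outgoing edges from {test}; recursion stops.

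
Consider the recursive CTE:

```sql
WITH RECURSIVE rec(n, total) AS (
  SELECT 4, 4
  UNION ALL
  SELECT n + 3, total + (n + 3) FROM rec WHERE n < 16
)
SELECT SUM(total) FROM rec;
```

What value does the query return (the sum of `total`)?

120

Base: n=4, total=4.
Iteration 1: 4 < 16 holds -> n = 4 + 3 = 7, total = 4 + 7 = 11.
Iteration 2: 7 < 16 holds -> n = 7 + 3 = 10, total = 11 + 10 = 21.
Iteration 3: 10 < 16 holds -> n = 10 + 3 = 13, total = 21 + 13 = 34.
Iteration 4: 13 < 16 holds -> n = 13 + 3 = 16, total = 34 + 16 = 50.
Iteration 5: 16 < 16 fails; recursion stops.
SUM(total) = 4 + 11 + 21 + 34 + 50 = 120.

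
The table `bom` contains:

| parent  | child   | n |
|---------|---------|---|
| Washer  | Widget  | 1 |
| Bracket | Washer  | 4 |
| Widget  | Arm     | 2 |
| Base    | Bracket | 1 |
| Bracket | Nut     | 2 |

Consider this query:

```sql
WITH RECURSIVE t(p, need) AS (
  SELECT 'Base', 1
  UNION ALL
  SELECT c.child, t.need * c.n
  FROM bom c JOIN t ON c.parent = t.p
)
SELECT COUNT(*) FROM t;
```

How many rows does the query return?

Base: (Base, need=1).
Iteration 1: components of {Base} -> Bracket = 1*1 = 1.
Iteration 2: components of {Bracket} -> Nut = 1*2 = 2, Washer = 1*4 = 4.
Iteration 3: components of {Nut,Washer} -> Widget = 4*1 = 4.
Iteration 4: components of {Widget} -> Arm = 4*2 = 8.
Iteration 5: no further components; recursion stops.
Total rows emitted: 6.

6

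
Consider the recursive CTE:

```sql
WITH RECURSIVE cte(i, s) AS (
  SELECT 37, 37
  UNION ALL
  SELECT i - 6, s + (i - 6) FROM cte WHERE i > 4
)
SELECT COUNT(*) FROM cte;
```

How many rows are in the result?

7

Base: i=37, s=37.
Iteration 1: 37 > 4 holds -> i = 37 - 6 = 31, s = 37 + 31 = 68.
Iteration 2: 31 > 4 holds -> i = 31 - 6 = 25, s = 68 + 25 = 93.
Iteration 3: 25 > 4 holds -> i = 25 - 6 = 19, s = 93 + 19 = 112.
Iteration 4: 19 > 4 holds -> i = 19 - 6 = 13, s = 112 + 13 = 125.
Iteration 5: 13 > 4 holds -> i = 13 - 6 = 7, s = 125 + 7 = 132.
Iteration 6: 7 > 4 holds -> i = 7 - 6 = 1, s = 132 + 1 = 133.
Iteration 7: 1 > 4 fails; recursion stops.
Total rows emitted: 7.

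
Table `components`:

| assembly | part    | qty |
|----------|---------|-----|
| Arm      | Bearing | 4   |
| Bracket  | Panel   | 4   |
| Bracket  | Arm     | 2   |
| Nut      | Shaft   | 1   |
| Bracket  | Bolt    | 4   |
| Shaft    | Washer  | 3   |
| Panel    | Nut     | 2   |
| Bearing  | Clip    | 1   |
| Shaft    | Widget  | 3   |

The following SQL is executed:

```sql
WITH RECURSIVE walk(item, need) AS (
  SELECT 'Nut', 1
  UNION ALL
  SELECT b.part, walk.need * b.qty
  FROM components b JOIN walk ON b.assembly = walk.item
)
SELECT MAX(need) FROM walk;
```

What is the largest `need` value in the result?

3

Base: (Nut, need=1).
Iteration 1: components of {Nut} -> Shaft = 1*1 = 1.
Iteration 2: components of {Shaft} -> Washer = 1*3 = 3, Widget = 1*3 = 3.
Iteration 3: no further components; recursion stops.
need values: 1, 1, 3, 3; the maximum is 3.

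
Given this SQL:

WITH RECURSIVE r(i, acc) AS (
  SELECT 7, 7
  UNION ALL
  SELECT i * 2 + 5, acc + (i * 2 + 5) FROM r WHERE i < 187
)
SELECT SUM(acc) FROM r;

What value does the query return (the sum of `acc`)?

Base: i=7, acc=7.
Iteration 1: 7 < 187 holds -> i = 7 * 2 + 5 = 19, acc = 7 + 19 = 26.
Iteration 2: 19 < 187 holds -> i = 19 * 2 + 5 = 43, acc = 26 + 43 = 69.
Iteration 3: 43 < 187 holds -> i = 43 * 2 + 5 = 91, acc = 69 + 91 = 160.
Iteration 4: 91 < 187 holds -> i = 91 * 2 + 5 = 187, acc = 160 + 187 = 347.
Iteration 5: 187 < 187 fails; recursion stops.
SUM(acc) = 7 + 26 + 69 + 160 + 347 = 609.

609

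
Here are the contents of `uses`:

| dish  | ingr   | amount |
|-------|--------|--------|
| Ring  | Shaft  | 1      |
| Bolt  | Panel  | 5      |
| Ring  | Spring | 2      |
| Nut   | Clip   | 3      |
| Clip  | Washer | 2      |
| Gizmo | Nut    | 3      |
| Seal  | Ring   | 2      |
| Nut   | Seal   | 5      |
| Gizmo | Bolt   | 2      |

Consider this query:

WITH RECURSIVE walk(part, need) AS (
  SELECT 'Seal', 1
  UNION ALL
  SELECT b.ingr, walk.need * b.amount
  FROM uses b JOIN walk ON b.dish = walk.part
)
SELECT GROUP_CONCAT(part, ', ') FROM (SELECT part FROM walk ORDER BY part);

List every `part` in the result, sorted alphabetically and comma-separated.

Ring, Seal, Shaft, Spring

Base: (Seal, need=1).
Iteration 1: components of {Seal} -> Ring = 1*2 = 2.
Iteration 2: components of {Ring} -> Shaft = 2*1 = 2, Spring = 2*2 = 4.
Iteration 3: no further components; recursion stops.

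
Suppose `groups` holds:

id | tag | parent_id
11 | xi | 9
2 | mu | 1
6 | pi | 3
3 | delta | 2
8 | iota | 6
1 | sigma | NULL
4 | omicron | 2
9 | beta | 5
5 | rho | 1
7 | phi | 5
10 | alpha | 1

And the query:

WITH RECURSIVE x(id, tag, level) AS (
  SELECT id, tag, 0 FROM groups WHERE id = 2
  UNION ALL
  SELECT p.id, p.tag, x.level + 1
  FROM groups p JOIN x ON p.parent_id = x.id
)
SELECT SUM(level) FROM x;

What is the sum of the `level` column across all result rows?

7

Base: id=2 (mu) at level 0.
Iteration 1: rows with parent_id in {2} -> delta (id 3, level 1), omicron (id 4, level 1).
Iteration 2: rows with parent_id in {3,4} -> pi (id 6, level 2).
Iteration 3: rows with parent_id in {6} -> iota (id 8, level 3).
Iteration 4: no rows with parent_id in {8}; recursion stops.
SUM(level) = 0 + 1 + 1 + 2 + 3 = 7.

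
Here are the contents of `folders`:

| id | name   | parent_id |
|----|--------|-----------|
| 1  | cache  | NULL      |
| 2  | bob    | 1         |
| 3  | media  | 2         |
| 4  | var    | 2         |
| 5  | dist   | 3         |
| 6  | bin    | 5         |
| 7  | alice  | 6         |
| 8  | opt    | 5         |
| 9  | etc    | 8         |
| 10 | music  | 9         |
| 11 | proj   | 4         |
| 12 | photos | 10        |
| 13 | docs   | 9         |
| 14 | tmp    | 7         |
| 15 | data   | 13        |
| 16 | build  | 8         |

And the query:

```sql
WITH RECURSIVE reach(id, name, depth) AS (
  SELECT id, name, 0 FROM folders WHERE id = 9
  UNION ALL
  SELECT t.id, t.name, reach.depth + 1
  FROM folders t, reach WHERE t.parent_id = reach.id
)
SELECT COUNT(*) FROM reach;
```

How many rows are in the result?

Base: id=9 (etc) at depth 0.
Iteration 1: rows with parent_id in {9} -> music (id 10, depth 1), docs (id 13, depth 1).
Iteration 2: rows with parent_id in {10,13} -> photos (id 12, depth 2), data (id 15, depth 2).
Iteration 3: no rows with parent_id in {12,15}; recursion stops.
Total rows emitted: 5.

5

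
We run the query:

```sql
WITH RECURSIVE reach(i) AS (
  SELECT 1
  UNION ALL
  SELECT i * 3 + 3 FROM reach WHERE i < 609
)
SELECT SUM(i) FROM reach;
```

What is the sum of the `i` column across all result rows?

Base: i=1.
Iteration 1: 1 < 609 holds -> i = 1 * 3 + 3 = 6.
Iteration 2: 6 < 609 holds -> i = 6 * 3 + 3 = 21.
Iteration 3: 21 < 609 holds -> i = 21 * 3 + 3 = 66.
Iteration 4: 66 < 609 holds -> i = 66 * 3 + 3 = 201.
Iteration 5: 201 < 609 holds -> i = 201 * 3 + 3 = 606.
Iteration 6: 606 < 609 holds -> i = 606 * 3 + 3 = 1821.
Iteration 7: 1821 < 609 fails; recursion stops.
SUM(i) = 1 + 6 + 21 + 66 + 201 + 606 + 1821 = 2722.

2722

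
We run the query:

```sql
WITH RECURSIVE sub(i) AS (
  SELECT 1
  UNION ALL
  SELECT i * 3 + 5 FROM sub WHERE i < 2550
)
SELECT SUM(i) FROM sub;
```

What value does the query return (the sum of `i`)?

Base: i=1.
Iteration 1: 1 < 2550 holds -> i = 1 * 3 + 5 = 8.
Iteration 2: 8 < 2550 holds -> i = 8 * 3 + 5 = 29.
Iteration 3: 29 < 2550 holds -> i = 29 * 3 + 5 = 92.
Iteration 4: 92 < 2550 holds -> i = 92 * 3 + 5 = 281.
Iteration 5: 281 < 2550 holds -> i = 281 * 3 + 5 = 848.
Iteration 6: 848 < 2550 holds -> i = 848 * 3 + 5 = 2549.
Iteration 7: 2549 < 2550 holds -> i = 2549 * 3 + 5 = 7652.
Iteration 8: 7652 < 2550 fails; recursion stops.
SUM(i) = 1 + 8 + 29 + 92 + 281 + 848 + 2549 + 7652 = 11460.

11460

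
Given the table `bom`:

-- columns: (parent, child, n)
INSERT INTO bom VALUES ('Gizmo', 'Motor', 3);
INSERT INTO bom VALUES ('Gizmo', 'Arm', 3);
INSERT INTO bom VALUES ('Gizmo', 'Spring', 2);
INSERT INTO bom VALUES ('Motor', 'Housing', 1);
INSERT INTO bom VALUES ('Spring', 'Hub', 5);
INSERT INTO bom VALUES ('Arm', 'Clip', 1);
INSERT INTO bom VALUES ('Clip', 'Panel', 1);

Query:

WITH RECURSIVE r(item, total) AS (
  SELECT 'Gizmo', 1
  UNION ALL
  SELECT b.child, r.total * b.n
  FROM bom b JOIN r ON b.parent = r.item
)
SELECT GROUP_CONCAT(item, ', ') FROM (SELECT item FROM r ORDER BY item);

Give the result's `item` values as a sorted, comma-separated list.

Arm, Clip, Gizmo, Housing, Hub, Motor, Panel, Spring

Base: (Gizmo, total=1).
Iteration 1: components of {Gizmo} -> Arm = 1*3 = 3, Motor = 1*3 = 3, Spring = 1*2 = 2.
Iteration 2: components of {Arm,Motor,Spring} -> Clip = 3*1 = 3, Housing = 3*1 = 3, Hub = 2*5 = 10.
Iteration 3: components of {Clip,Housing,Hub} -> Panel = 3*1 = 3.
Iteration 4: no further components; recursion stops.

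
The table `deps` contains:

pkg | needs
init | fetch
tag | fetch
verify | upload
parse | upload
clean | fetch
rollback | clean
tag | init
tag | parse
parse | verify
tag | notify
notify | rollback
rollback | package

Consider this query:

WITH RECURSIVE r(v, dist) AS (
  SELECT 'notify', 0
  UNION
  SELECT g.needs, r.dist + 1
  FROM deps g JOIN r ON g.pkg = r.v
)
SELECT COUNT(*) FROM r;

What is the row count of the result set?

Base: (notify, dist=0).
Iteration 1: edges from {notify} -> (rollback, dist=1).
Iteration 2: edges from {rollback} -> (clean, dist=2), (package, dist=2).
Iteration 3: edges from {clean,package} -> (fetch, dist=3).
Iteration 4: no outgoing edges from {fetch}; recursion stops.
Total rows emitted: 5.

5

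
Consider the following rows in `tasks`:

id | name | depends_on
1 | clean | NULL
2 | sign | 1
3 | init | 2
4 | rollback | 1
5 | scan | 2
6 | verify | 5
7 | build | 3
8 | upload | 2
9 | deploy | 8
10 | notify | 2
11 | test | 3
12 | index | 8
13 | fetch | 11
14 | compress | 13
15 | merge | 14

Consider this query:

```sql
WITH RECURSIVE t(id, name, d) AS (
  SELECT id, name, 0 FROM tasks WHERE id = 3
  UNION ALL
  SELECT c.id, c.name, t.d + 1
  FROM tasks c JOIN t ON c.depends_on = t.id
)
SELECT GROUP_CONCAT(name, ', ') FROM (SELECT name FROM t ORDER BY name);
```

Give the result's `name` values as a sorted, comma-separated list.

Base: id=3 (init) at d 0.
Iteration 1: rows with depends_on in {3} -> build (id 7, d 1), test (id 11, d 1).
Iteration 2: rows with depends_on in {7,11} -> fetch (id 13, d 2).
Iteration 3: rows with depends_on in {13} -> compress (id 14, d 3).
Iteration 4: rows with depends_on in {14} -> merge (id 15, d 4).
Iteration 5: no rows with depends_on in {15}; recursion stops.

build, compress, fetch, init, merge, test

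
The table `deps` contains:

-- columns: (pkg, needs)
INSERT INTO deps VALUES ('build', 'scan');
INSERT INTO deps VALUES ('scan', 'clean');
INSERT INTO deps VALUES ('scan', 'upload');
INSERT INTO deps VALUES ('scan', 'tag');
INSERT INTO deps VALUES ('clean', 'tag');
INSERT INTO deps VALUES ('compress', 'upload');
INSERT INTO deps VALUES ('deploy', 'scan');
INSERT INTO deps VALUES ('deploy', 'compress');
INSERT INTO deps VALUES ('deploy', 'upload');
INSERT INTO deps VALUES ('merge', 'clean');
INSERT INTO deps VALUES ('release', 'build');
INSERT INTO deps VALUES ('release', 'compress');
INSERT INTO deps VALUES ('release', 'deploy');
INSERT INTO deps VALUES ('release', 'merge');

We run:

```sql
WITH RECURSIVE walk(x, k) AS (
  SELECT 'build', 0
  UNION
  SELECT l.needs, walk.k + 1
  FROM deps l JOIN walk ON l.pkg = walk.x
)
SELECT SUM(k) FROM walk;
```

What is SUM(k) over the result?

Base: (build, k=0).
Iteration 1: edges from {build} -> (scan, k=1).
Iteration 2: edges from {scan} -> (clean, k=2), (tag, k=2), (upload, k=2).
Iteration 3: edges from {clean,tag,upload} -> (tag, k=3).
Iteration 4: no outgoing edges from {tag}; recursion stops.
SUM(k) = 0 + 1 + 2 + 2 + 2 + 3 = 10.

10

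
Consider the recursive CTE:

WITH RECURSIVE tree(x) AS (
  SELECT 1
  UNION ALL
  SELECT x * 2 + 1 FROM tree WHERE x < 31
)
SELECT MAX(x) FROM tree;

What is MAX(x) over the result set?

31

Base: x=1.
Iteration 1: 1 < 31 holds -> x = 1 * 2 + 1 = 3.
Iteration 2: 3 < 31 holds -> x = 3 * 2 + 1 = 7.
Iteration 3: 7 < 31 holds -> x = 7 * 2 + 1 = 15.
Iteration 4: 15 < 31 holds -> x = 15 * 2 + 1 = 31.
Iteration 5: 31 < 31 fails; recursion stops.
x values: 1, 3, 7, 15, 31; the maximum is 31.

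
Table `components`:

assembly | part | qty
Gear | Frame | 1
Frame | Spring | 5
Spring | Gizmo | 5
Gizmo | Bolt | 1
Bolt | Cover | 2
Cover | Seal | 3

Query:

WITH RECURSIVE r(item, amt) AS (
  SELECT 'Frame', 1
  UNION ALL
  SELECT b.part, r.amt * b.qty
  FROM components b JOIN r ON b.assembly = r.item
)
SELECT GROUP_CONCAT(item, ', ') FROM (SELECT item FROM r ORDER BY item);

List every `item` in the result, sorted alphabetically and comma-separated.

Base: (Frame, amt=1).
Iteration 1: components of {Frame} -> Spring = 1*5 = 5.
Iteration 2: components of {Spring} -> Gizmo = 5*5 = 25.
Iteration 3: components of {Gizmo} -> Bolt = 25*1 = 25.
Iteration 4: components of {Bolt} -> Cover = 25*2 = 50.
Iteration 5: components of {Cover} -> Seal = 50*3 = 150.
Iteration 6: no further components; recursion stops.

Bolt, Cover, Frame, Gizmo, Seal, Spring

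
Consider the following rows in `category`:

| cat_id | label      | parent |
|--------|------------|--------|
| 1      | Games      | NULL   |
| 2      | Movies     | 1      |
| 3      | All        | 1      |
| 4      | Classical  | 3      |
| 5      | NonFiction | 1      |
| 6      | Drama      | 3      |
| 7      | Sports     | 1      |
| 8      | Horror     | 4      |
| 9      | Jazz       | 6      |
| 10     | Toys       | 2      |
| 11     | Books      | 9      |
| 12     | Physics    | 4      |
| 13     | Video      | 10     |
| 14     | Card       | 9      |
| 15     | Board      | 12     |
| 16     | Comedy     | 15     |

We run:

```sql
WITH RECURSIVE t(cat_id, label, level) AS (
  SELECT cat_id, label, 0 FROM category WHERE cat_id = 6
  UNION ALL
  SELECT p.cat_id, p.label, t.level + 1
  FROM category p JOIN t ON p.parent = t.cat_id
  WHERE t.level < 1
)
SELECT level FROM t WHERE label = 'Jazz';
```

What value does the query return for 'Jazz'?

Base: cat_id=6 (Drama) at level 0.
Iteration 1: rows with parent in {6} -> Jazz (id 9, level 1).
Iteration 2: level < 1 fails for all current rows; recursion stops.

1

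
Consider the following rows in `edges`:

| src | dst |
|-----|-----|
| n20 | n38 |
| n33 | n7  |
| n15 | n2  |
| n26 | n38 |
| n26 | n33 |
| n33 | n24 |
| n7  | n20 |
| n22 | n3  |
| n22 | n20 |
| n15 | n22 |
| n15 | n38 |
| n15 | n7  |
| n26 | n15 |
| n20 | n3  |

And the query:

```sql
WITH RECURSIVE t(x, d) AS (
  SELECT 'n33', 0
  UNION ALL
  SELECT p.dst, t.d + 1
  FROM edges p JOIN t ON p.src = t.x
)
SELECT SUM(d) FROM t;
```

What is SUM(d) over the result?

10

Base: (n33, d=0).
Iteration 1: edges from {n33} -> (n24, d=1), (n7, d=1).
Iteration 2: edges from {n24,n7} -> (n20, d=2).
Iteration 3: edges from {n20} -> (n3, d=3), (n38, d=3).
Iteration 4: no outgoing edges from {n3,n38}; recursion stops.
SUM(d) = 0 + 1 + 1 + 2 + 3 + 3 = 10.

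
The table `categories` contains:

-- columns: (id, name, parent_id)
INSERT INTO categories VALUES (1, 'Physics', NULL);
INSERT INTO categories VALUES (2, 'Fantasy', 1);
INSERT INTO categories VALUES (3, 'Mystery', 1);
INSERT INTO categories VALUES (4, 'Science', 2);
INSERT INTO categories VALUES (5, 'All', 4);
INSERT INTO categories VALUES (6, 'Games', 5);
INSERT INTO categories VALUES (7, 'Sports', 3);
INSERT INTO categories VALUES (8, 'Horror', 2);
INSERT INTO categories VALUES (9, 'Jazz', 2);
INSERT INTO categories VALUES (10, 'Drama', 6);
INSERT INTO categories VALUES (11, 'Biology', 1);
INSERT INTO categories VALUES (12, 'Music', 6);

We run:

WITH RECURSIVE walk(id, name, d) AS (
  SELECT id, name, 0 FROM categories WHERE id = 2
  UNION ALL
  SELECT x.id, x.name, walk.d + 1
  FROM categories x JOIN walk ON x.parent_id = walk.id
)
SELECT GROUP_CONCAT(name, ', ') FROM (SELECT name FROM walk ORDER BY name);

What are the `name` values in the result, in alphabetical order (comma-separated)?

All, Drama, Fantasy, Games, Horror, Jazz, Music, Science

Base: id=2 (Fantasy) at d 0.
Iteration 1: rows with parent_id in {2} -> Science (id 4, d 1), Horror (id 8, d 1), Jazz (id 9, d 1).
Iteration 2: rows with parent_id in {4,8,9} -> All (id 5, d 2).
Iteration 3: rows with parent_id in {5} -> Games (id 6, d 3).
Iteration 4: rows with parent_id in {6} -> Drama (id 10, d 4), Music (id 12, d 4).
Iteration 5: no rows with parent_id in {10,12}; recursion stops.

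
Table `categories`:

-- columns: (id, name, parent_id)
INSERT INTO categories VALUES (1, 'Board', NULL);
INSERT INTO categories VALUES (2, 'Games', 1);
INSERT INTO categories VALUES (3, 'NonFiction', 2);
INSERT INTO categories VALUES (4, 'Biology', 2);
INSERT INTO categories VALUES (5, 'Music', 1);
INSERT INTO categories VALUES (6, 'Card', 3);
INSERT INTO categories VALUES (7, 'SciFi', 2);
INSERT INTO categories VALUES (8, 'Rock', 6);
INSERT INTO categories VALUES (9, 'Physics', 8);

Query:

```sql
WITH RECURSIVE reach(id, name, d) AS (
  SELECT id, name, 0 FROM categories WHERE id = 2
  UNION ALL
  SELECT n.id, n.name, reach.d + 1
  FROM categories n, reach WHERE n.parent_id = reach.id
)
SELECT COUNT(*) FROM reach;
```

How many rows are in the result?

Base: id=2 (Games) at d 0.
Iteration 1: rows with parent_id in {2} -> NonFiction (id 3, d 1), Biology (id 4, d 1), SciFi (id 7, d 1).
Iteration 2: rows with parent_id in {3,4,7} -> Card (id 6, d 2).
Iteration 3: rows with parent_id in {6} -> Rock (id 8, d 3).
Iteration 4: rows with parent_id in {8} -> Physics (id 9, d 4).
Iteration 5: no rows with parent_id in {9}; recursion stops.
Total rows emitted: 7.

7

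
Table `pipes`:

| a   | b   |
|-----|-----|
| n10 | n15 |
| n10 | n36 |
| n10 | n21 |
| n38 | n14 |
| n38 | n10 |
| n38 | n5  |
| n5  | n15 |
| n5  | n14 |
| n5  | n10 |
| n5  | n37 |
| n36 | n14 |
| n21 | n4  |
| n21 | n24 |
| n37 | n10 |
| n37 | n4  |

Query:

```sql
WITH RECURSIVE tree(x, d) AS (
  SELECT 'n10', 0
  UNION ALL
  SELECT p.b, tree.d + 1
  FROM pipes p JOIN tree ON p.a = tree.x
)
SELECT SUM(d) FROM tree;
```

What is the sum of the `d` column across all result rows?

9

Base: (n10, d=0).
Iteration 1: edges from {n10} -> (n15, d=1), (n21, d=1), (n36, d=1).
Iteration 2: edges from {n15,n21,n36} -> (n14, d=2), (n24, d=2), (n4, d=2).
Iteration 3: no outgoing edges from {n14,n24,n4}; recursion stops.
SUM(d) = 0 + 1 + 1 + 1 + 2 + 2 + 2 = 9.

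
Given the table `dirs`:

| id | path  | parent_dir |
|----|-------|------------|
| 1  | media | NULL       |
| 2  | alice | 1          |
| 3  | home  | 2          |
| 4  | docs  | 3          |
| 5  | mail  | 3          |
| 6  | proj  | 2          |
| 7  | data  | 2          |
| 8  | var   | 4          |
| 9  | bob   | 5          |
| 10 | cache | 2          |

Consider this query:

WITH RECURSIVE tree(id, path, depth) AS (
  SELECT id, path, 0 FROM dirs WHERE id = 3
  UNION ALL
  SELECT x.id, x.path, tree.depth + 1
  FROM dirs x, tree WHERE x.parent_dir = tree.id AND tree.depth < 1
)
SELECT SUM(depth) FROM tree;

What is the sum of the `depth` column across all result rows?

2

Base: id=3 (home) at depth 0.
Iteration 1: rows with parent_dir in {3} -> docs (id 4, depth 1), mail (id 5, depth 1).
Iteration 2: depth < 1 fails for all current rows; recursion stops.
SUM(depth) = 0 + 1 + 1 = 2.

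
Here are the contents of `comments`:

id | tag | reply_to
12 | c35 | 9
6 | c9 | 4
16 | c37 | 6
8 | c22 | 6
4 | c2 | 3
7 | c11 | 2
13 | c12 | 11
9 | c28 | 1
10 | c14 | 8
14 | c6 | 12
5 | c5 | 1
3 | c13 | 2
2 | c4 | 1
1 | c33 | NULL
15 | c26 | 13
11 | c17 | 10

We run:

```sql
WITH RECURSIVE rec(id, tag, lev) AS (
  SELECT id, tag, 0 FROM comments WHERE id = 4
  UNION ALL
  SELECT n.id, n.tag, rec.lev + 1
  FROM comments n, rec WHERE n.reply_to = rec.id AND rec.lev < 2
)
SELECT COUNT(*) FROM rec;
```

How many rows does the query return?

4

Base: id=4 (c2) at lev 0.
Iteration 1: rows with reply_to in {4} -> c9 (id 6, lev 1).
Iteration 2: rows with reply_to in {6} -> c22 (id 8, lev 2), c37 (id 16, lev 2).
Iteration 3: lev < 2 fails for all current rows; recursion stops.
Total rows emitted: 4.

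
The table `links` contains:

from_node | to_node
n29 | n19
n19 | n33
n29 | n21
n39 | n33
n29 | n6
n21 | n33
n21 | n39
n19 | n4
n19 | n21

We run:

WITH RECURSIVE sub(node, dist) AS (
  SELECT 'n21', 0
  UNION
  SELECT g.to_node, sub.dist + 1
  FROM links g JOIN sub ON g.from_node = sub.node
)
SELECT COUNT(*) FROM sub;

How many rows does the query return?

Base: (n21, dist=0).
Iteration 1: edges from {n21} -> (n33, dist=1), (n39, dist=1).
Iteration 2: edges from {n33,n39} -> (n33, dist=2).
Iteration 3: no outgoing edges from {n33}; recursion stops.
Total rows emitted: 4.

4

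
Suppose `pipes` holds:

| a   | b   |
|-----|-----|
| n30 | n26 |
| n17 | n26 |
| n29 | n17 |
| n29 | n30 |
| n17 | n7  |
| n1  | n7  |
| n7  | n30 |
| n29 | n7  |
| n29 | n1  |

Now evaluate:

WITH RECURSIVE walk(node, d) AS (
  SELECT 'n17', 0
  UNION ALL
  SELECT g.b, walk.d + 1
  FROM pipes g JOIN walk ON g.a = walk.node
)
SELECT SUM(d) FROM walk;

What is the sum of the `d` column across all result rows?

Base: (n17, d=0).
Iteration 1: edges from {n17} -> (n26, d=1), (n7, d=1).
Iteration 2: edges from {n26,n7} -> (n30, d=2).
Iteration 3: edges from {n30} -> (n26, d=3).
Iteration 4: no outgoing edges from {n26}; recursion stops.
SUM(d) = 0 + 1 + 1 + 2 + 3 = 7.

7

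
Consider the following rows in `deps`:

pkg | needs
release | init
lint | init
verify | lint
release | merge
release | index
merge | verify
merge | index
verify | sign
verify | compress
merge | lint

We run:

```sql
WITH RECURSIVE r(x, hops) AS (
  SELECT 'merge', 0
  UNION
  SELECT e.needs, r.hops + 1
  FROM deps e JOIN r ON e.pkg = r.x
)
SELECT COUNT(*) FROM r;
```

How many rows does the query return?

Base: (merge, hops=0).
Iteration 1: edges from {merge} -> (index, hops=1), (lint, hops=1), (verify, hops=1).
Iteration 2: edges from {index,lint,verify} -> (compress, hops=2), (init, hops=2), (lint, hops=2), (sign, hops=2).
Iteration 3: edges from {compress,init,lint,sign} -> (init, hops=3).
Iteration 4: no outgoing edges from {init}; recursion stops.
Total rows emitted: 9.

9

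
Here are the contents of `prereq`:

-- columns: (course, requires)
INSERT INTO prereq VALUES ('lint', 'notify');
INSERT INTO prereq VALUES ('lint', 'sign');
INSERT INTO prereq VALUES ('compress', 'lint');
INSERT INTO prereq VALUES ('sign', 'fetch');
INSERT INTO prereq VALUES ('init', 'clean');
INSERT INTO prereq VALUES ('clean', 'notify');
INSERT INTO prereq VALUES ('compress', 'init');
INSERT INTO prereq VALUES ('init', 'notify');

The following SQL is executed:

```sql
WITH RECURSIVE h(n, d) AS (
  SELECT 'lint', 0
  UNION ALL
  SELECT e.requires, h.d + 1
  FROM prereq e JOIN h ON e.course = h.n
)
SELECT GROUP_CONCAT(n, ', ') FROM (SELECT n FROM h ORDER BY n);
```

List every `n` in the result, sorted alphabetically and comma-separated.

Base: (lint, d=0).
Iteration 1: edges from {lint} -> (notify, d=1), (sign, d=1).
Iteration 2: edges from {notify,sign} -> (fetch, d=2).
Iteration 3: no outgoing edges from {fetch}; recursion stops.

fetch, lint, notify, sign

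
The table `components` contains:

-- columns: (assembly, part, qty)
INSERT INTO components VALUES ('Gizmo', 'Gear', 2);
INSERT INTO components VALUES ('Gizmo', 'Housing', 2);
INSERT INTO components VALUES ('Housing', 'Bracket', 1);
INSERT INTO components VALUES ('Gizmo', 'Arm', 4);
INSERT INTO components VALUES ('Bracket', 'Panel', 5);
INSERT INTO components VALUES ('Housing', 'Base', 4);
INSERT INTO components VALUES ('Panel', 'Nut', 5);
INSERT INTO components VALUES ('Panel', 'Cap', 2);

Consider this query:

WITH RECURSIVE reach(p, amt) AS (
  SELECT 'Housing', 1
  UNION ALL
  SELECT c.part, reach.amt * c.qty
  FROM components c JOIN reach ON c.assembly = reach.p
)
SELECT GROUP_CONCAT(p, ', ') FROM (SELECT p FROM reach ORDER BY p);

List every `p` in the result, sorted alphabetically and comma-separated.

Base: (Housing, amt=1).
Iteration 1: components of {Housing} -> Base = 1*4 = 4, Bracket = 1*1 = 1.
Iteration 2: components of {Base,Bracket} -> Panel = 1*5 = 5.
Iteration 3: components of {Panel} -> Cap = 5*2 = 10, Nut = 5*5 = 25.
Iteration 4: no further components; recursion stops.

Base, Bracket, Cap, Housing, Nut, Panel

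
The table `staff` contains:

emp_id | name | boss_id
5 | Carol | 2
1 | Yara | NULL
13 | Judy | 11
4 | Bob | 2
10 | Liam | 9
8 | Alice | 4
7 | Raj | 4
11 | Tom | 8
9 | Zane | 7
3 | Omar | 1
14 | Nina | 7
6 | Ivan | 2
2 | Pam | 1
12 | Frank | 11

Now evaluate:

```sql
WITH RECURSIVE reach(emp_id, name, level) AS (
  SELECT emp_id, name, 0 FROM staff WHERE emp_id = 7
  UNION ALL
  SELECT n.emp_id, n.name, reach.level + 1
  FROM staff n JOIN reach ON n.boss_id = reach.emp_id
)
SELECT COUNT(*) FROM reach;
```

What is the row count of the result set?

4

Base: emp_id=7 (Raj) at level 0.
Iteration 1: rows with boss_id in {7} -> Zane (id 9, level 1), Nina (id 14, level 1).
Iteration 2: rows with boss_id in {9,14} -> Liam (id 10, level 2).
Iteration 3: no rows with boss_id in {10}; recursion stops.
Total rows emitted: 4.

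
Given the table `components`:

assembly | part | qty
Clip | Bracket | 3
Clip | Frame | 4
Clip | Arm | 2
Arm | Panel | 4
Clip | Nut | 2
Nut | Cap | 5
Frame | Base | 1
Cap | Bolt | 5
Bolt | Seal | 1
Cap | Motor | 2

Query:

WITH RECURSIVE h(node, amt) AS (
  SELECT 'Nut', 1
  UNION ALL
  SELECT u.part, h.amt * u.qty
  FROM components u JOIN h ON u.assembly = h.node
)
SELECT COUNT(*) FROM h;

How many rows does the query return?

Base: (Nut, amt=1).
Iteration 1: components of {Nut} -> Cap = 1*5 = 5.
Iteration 2: components of {Cap} -> Bolt = 5*5 = 25, Motor = 5*2 = 10.
Iteration 3: components of {Bolt,Motor} -> Seal = 25*1 = 25.
Iteration 4: no further components; recursion stops.
Total rows emitted: 5.

5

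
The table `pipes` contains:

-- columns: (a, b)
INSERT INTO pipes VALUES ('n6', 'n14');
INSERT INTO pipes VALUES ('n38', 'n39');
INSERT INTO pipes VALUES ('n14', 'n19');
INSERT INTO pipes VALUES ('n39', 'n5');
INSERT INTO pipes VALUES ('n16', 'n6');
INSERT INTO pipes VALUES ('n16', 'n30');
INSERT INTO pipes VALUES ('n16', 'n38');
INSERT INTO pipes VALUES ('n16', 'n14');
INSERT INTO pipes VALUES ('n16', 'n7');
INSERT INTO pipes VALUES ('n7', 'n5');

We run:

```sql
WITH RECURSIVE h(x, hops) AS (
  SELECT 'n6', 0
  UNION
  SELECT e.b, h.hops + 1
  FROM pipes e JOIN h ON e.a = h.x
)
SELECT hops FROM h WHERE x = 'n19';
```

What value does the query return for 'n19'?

Base: (n6, hops=0).
Iteration 1: edges from {n6} -> (n14, hops=1).
Iteration 2: edges from {n14} -> (n19, hops=2).
Iteration 3: no outgoing edges from {n19}; recursion stops.

2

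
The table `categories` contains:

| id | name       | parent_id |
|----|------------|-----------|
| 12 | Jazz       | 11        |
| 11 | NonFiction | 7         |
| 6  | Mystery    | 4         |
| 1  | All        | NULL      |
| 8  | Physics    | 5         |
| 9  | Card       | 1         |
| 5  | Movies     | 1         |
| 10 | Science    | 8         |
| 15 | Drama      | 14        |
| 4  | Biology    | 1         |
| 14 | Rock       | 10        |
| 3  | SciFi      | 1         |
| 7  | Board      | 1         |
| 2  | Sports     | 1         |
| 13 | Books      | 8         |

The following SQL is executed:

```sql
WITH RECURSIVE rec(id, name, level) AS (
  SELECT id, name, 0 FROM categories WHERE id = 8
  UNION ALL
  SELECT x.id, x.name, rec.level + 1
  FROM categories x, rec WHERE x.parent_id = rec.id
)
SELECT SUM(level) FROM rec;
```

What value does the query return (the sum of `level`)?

Base: id=8 (Physics) at level 0.
Iteration 1: rows with parent_id in {8} -> Science (id 10, level 1), Books (id 13, level 1).
Iteration 2: rows with parent_id in {10,13} -> Rock (id 14, level 2).
Iteration 3: rows with parent_id in {14} -> Drama (id 15, level 3).
Iteration 4: no rows with parent_id in {15}; recursion stops.
SUM(level) = 0 + 1 + 1 + 2 + 3 = 7.

7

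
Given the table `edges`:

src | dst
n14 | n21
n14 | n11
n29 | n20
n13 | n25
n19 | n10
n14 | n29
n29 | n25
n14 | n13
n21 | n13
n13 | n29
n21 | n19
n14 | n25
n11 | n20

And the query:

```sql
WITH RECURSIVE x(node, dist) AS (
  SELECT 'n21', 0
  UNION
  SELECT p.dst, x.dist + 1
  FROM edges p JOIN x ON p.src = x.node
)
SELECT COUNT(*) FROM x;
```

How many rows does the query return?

Base: (n21, dist=0).
Iteration 1: edges from {n21} -> (n13, dist=1), (n19, dist=1).
Iteration 2: edges from {n13,n19} -> (n10, dist=2), (n25, dist=2), (n29, dist=2).
Iteration 3: edges from {n10,n25,n29} -> (n20, dist=3), (n25, dist=3).
Iteration 4: no outgoing edges from {n20,n25}; recursion stops.
Total rows emitted: 8.

8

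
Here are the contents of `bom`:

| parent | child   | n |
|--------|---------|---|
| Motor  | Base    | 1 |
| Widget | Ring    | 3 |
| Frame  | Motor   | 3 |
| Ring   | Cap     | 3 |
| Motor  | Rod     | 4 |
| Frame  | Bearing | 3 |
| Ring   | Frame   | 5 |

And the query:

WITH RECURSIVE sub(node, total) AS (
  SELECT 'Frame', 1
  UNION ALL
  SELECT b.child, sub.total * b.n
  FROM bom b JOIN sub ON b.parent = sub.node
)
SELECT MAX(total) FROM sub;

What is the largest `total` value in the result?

Base: (Frame, total=1).
Iteration 1: components of {Frame} -> Bearing = 1*3 = 3, Motor = 1*3 = 3.
Iteration 2: components of {Bearing,Motor} -> Base = 3*1 = 3, Rod = 3*4 = 12.
Iteration 3: no further components; recursion stops.
total values: 1, 3, 3, 12, 3; the maximum is 12.

12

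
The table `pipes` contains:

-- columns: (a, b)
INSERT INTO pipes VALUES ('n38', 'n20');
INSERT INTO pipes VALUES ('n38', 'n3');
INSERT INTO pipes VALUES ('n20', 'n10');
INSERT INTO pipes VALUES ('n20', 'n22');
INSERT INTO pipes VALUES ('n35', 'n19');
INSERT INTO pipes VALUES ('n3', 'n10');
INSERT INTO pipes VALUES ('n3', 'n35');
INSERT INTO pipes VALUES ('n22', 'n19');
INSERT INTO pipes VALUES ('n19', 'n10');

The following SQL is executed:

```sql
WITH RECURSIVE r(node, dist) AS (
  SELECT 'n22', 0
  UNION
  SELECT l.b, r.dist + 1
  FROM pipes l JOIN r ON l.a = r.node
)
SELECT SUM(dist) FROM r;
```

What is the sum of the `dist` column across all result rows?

Base: (n22, dist=0).
Iteration 1: edges from {n22} -> (n19, dist=1).
Iteration 2: edges from {n19} -> (n10, dist=2).
Iteration 3: no outgoing edges from {n10}; recursion stops.
SUM(dist) = 0 + 1 + 2 = 3.

3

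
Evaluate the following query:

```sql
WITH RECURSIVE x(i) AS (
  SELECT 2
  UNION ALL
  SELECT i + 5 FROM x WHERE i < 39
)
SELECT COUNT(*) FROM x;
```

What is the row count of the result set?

Base: i=2.
Iteration 1: 2 < 39 holds -> i = 2 + 5 = 7.
Iteration 2: 7 < 39 holds -> i = 7 + 5 = 12.
Iteration 3: 12 < 39 holds -> i = 12 + 5 = 17.
Iteration 4: 17 < 39 holds -> i = 17 + 5 = 22.
Iteration 5: 22 < 39 holds -> i = 22 + 5 = 27.
Iteration 6: 27 < 39 holds -> i = 27 + 5 = 32.
Iteration 7: 32 < 39 holds -> i = 32 + 5 = 37.
Iteration 8: 37 < 39 holds -> i = 37 + 5 = 42.
Iteration 9: 42 < 39 fails; recursion stops.
Total rows emitted: 9.

9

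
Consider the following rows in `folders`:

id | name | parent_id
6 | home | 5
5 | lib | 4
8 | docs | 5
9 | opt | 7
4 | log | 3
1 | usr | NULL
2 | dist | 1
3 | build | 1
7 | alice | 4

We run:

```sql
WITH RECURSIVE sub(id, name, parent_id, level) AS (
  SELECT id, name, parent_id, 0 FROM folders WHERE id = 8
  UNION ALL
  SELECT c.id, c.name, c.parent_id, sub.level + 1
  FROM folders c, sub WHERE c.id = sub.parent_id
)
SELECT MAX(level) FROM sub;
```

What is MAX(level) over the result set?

Base: id=8 (docs), parent_id=5, level 0.
Iteration 1: join on id=5 -> lib (id 5, parent_id=4, level 1).
Iteration 2: join on id=4 -> log (id 4, parent_id=3, level 2).
Iteration 3: join on id=3 -> build (id 3, parent_id=1, level 3).
Iteration 4: join on id=1 -> usr (id 1, parent_id=NULL, level 4).
Iteration 5: parent_id is NULL; no match; recursion stops.
level values: 0, 1, 2, 3, 4; the maximum is 4.

4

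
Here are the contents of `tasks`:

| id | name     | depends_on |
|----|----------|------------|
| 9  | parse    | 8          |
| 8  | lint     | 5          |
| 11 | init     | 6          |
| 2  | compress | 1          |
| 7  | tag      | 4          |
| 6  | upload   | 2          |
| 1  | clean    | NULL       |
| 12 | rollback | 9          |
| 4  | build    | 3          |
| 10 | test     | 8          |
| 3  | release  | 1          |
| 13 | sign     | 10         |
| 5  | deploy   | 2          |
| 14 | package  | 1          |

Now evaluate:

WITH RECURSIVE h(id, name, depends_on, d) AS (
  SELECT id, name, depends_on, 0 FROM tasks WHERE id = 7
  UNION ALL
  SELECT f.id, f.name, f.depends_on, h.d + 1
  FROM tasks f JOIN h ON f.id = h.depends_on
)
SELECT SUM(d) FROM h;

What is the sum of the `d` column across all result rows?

6

Base: id=7 (tag), depends_on=4, d 0.
Iteration 1: join on id=4 -> build (id 4, depends_on=3, d 1).
Iteration 2: join on id=3 -> release (id 3, depends_on=1, d 2).
Iteration 3: join on id=1 -> clean (id 1, depends_on=NULL, d 3).
Iteration 4: depends_on is NULL; no match; recursion stops.
SUM(d) = 0 + 1 + 2 + 3 = 6.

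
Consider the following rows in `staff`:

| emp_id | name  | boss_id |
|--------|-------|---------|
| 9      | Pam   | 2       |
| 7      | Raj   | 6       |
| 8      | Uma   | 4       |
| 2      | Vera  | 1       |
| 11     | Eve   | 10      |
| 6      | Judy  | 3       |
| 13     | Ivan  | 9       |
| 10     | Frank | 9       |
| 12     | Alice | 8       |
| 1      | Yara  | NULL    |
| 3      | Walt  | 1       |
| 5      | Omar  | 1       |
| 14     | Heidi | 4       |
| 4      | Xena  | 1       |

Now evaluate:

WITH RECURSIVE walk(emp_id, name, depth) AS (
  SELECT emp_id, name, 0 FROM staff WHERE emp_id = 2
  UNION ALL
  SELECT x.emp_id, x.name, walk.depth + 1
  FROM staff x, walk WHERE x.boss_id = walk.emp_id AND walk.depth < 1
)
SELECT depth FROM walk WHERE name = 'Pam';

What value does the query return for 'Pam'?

1

Base: emp_id=2 (Vera) at depth 0.
Iteration 1: rows with boss_id in {2} -> Pam (id 9, depth 1).
Iteration 2: depth < 1 fails for all current rows; recursion stops.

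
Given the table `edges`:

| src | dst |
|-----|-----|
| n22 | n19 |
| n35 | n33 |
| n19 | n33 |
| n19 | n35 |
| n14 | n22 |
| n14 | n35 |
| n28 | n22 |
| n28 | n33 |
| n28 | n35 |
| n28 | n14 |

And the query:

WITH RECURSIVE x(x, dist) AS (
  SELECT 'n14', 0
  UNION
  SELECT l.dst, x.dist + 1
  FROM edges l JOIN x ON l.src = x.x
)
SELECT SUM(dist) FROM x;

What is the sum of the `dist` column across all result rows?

Base: (n14, dist=0).
Iteration 1: edges from {n14} -> (n22, dist=1), (n35, dist=1).
Iteration 2: edges from {n22,n35} -> (n19, dist=2), (n33, dist=2).
Iteration 3: edges from {n19,n33} -> (n33, dist=3), (n35, dist=3).
Iteration 4: edges from {n33,n35} -> (n33, dist=4).
Iteration 5: no outgoing edges from {n33}; recursion stops.
SUM(dist) = 0 + 1 + 1 + 2 + 2 + 3 + 3 + 4 = 16.

16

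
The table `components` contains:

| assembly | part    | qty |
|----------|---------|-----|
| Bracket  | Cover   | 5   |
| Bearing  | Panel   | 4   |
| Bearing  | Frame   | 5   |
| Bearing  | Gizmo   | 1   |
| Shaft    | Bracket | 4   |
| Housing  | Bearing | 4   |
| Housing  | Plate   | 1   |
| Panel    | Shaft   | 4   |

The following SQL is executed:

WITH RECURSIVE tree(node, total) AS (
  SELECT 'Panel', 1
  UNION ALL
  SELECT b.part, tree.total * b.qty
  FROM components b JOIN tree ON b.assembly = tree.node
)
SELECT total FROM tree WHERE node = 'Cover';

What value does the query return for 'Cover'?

Base: (Panel, total=1).
Iteration 1: components of {Panel} -> Shaft = 1*4 = 4.
Iteration 2: components of {Shaft} -> Bracket = 4*4 = 16.
Iteration 3: components of {Bracket} -> Cover = 16*5 = 80.
Iteration 4: no further components; recursion stops.

80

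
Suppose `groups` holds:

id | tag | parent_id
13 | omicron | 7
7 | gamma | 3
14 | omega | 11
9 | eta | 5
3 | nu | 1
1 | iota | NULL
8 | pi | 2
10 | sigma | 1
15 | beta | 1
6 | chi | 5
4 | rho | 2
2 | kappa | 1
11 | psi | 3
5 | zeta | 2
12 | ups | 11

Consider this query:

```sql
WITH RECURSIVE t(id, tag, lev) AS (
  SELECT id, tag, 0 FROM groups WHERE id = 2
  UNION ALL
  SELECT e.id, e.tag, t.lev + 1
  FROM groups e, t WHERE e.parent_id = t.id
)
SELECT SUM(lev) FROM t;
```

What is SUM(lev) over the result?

Base: id=2 (kappa) at lev 0.
Iteration 1: rows with parent_id in {2} -> rho (id 4, lev 1), zeta (id 5, lev 1), pi (id 8, lev 1).
Iteration 2: rows with parent_id in {4,5,8} -> chi (id 6, lev 2), eta (id 9, lev 2).
Iteration 3: no rows with parent_id in {6,9}; recursion stops.
SUM(lev) = 0 + 1 + 1 + 1 + 2 + 2 = 7.

7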